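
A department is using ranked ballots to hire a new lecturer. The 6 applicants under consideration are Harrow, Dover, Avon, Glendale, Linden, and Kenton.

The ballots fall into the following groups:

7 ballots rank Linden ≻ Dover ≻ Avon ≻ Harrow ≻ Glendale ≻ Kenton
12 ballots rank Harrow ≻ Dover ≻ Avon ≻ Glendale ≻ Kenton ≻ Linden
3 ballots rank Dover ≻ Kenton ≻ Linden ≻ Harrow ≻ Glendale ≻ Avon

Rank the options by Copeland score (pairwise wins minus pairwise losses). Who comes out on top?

Harrow

Pairwise results:
  Harrow vs Dover: Harrow wins 12–10.
  Harrow vs Avon: Harrow wins 15–7.
  Harrow vs Glendale: Harrow wins 22–0.
  Harrow vs Linden: Harrow wins 12–10.
  Harrow vs Kenton: Harrow wins 19–3.
  Dover vs Avon: Dover wins 22–0.
  Dover vs Glendale: Dover wins 22–0.
  Dover vs Linden: Dover wins 15–7.
  Dover vs Kenton: Dover wins 22–0.
  Avon vs Glendale: Avon wins 19–3.
  Avon vs Linden: Avon wins 12–10.
  Avon vs Kenton: Avon wins 19–3.
  Glendale vs Linden: Glendale wins 12–10.
  Glendale vs Kenton: Glendale wins 19–3.
  Linden vs Kenton: Kenton wins 15–7.
Copeland scores (wins − losses):
  Harrow: 5 − 0 = 5
  Dover: 4 − 1 = 3
  Avon: 3 − 2 = 1
  Glendale: 2 − 3 = -1
  Linden: 0 − 5 = -5
  Kenton: 1 − 4 = -3
Harrow has the best Copeland score.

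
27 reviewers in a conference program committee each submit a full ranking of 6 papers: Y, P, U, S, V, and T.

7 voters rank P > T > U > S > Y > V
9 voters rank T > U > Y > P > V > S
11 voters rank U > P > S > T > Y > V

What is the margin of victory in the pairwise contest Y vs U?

Ballots ranking Y above U: 0.
Ballots ranking U above Y: 7+9+11 = 27.
U wins 27–0, a margin of 27.

27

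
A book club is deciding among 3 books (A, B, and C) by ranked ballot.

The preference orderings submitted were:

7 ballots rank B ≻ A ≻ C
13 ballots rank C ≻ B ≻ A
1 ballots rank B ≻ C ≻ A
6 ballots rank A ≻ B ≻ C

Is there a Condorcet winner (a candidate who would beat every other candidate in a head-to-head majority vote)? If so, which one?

Head-to-head results (27 voters total):
A vs B: B wins 21–6.
A vs C: C wins 14–13.
B vs C: B wins 14–13.
B beats each rival — A (21–6), C (14–13) — so B is the Condorcet winner.

B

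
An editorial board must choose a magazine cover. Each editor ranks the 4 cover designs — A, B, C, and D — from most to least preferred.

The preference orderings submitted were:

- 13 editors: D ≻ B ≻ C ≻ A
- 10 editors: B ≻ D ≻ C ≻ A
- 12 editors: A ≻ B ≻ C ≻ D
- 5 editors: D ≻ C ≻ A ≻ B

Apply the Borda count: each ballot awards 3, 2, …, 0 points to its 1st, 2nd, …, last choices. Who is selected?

Borda scores:
  A: 13·0 + 10·0 + 12·3 + 5·1 = 41
  B: 13·2 + 10·3 + 12·2 + 5·0 = 80
  C: 13·1 + 10·1 + 12·1 + 5·2 = 45
  D: 13·3 + 10·2 + 12·0 + 5·3 = 74
B has the highest total.

B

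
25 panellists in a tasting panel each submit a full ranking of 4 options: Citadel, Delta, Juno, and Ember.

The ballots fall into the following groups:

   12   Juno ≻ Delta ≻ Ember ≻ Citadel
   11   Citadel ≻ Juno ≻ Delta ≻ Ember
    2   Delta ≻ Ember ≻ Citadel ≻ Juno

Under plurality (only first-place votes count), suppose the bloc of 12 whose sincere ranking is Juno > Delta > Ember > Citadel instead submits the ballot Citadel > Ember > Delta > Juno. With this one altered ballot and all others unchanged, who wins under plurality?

Citadel

First-place totals with the altered ballot: Citadel 23, Delta 2, Juno 0, Ember 0.
The switch changes the winner from Juno to Citadel.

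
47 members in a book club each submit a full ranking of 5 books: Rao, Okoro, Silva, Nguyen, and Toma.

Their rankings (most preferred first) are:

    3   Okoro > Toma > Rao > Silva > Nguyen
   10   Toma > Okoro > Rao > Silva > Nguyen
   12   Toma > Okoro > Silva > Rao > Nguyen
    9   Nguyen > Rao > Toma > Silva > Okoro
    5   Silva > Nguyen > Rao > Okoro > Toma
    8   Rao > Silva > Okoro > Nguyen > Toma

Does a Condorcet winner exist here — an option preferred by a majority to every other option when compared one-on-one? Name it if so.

Toma

Head-to-head results (47 voters total):
Rao vs Okoro: Okoro wins 25–22.
Rao vs Silva: Rao wins 30–17.
Rao vs Nguyen: Rao wins 33–14.
Rao vs Toma: Toma wins 25–22.
Okoro vs Silva: Okoro wins 25–22.
Okoro vs Nguyen: Okoro wins 33–14.
Okoro vs Toma: Toma wins 31–16.
Silva vs Nguyen: Silva wins 38–9.
Silva vs Toma: Toma wins 34–13.
Nguyen vs Toma: Toma wins 25–22.
Toma beats each rival — Rao (25–22), Okoro (31–16), Silva (34–13), Nguyen (25–22) — so Toma is the Condorcet winner.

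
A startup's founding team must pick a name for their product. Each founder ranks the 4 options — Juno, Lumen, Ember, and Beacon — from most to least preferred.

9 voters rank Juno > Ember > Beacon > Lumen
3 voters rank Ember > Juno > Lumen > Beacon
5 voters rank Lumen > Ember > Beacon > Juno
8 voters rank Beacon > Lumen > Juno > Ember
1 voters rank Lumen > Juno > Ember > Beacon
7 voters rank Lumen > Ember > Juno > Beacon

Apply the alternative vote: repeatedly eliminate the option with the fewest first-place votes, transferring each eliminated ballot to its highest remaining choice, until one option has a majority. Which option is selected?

Round 1: Lumen 13, Juno 9, Beacon 8, Ember 3. Ember has the fewest and is eliminated.
Round 2: Lumen 13, Juno 12, Beacon 8. Beacon has the fewest and is eliminated.
Round 3: Lumen 21, Juno 12. Lumen has a majority.

Lumen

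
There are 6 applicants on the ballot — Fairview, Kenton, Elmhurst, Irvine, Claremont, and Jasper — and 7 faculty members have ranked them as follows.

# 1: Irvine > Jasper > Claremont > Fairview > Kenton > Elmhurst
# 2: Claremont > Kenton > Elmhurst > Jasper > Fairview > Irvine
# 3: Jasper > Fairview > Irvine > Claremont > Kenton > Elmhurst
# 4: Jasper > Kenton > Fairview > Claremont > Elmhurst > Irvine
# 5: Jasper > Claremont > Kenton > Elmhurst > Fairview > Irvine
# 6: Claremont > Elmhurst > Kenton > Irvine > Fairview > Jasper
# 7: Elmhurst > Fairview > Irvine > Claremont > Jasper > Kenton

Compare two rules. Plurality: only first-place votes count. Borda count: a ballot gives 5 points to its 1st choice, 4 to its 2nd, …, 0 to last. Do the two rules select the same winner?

No

Plurality first-place counts: Fairview 0, Kenton 0, Elmhurst 1, Irvine 1, Claremont 2, Jasper 3 → Jasper.
Borda totals: Fairview 16, Kenton 16, Elmhurst 15, Irvine 13, Claremont 23, Jasper 22 → Claremont.
The two rules disagree: plurality picks Jasper, Borda picks Claremont.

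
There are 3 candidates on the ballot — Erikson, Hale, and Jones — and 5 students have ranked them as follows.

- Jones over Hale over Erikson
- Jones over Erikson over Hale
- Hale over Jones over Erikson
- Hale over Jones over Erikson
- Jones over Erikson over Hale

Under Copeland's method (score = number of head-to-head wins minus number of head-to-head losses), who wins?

Pairwise results:
  Erikson vs Hale: Hale wins 3–2.
  Erikson vs Jones: Jones wins 5–0.
  Hale vs Jones: Jones wins 3–2.
Copeland scores (wins − losses):
  Erikson: 0 − 2 = -2
  Hale: 1 − 1 = 0
  Jones: 2 − 0 = 2
Jones has the best Copeland score.

Jones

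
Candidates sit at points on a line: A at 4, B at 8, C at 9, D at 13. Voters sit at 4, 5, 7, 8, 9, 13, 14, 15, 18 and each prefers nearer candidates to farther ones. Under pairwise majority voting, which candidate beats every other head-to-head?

With single-peaked preferences on a line, the Condorcet winner is the candidate closest to the median voter.
The median voter (position 9) is closest to C at 9.
Check: C vs B — voters closer to C: 5 of 9.

C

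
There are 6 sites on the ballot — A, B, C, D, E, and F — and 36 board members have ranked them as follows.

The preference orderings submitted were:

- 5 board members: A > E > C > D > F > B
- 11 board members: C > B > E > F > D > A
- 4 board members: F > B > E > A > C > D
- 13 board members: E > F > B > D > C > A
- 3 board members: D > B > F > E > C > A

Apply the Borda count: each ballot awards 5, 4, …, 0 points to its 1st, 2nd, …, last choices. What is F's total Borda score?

Borda scores:
  A: 5·5 + 11·0 + 4·2 + 13·0 + 3·0 = 33
  B: 5·0 + 11·4 + 4·4 + 13·3 + 3·4 = 111
  C: 5·3 + 11·5 + 4·1 + 13·1 + 3·1 = 90
  D: 5·2 + 11·1 + 4·0 + 13·2 + 3·5 = 62
  E: 5·4 + 11·3 + 4·3 + 13·5 + 3·2 = 136
  F: 5·1 + 11·2 + 4·5 + 13·4 + 3·3 = 108

108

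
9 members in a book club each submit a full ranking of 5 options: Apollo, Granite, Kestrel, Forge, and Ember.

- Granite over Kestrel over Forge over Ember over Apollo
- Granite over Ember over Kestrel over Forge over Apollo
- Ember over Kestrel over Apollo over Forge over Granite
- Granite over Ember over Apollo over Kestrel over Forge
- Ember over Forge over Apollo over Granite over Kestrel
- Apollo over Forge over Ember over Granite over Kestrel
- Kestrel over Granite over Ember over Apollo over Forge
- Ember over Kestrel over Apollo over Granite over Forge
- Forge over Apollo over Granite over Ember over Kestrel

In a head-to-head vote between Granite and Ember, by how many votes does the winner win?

Ballots ranking Granite above Ember: 5.
Ballots ranking Ember above Granite: 4.
Granite wins 5–4, a margin of 1.

1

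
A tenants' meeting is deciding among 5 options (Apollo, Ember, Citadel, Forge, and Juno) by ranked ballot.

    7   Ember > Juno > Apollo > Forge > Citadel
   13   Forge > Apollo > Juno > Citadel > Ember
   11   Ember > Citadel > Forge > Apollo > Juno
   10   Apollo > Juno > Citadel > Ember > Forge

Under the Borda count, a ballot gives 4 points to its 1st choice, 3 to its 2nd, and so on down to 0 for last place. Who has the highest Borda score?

Borda scores:
  Apollo: 7·2 + 13·3 + 11·1 + 10·4 = 104
  Ember: 7·4 + 13·0 + 11·4 + 10·1 = 82
  Citadel: 7·0 + 13·1 + 11·3 + 10·2 = 66
  Forge: 7·1 + 13·4 + 11·2 + 10·0 = 81
  Juno: 7·3 + 13·2 + 11·0 + 10·3 = 77
Apollo has the highest total.

Apollo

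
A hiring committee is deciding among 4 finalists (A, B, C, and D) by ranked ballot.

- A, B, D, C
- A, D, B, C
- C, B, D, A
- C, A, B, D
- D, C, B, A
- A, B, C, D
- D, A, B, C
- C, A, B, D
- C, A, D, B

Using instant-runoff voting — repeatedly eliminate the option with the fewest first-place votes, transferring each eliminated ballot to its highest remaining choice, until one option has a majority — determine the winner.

C

Round 1: C 4, A 3, D 2, B 0. B has the fewest and is eliminated.
Round 2: C 4, A 3, D 2. D has the fewest and is eliminated.
Round 3: C 5, A 4. C has a majority.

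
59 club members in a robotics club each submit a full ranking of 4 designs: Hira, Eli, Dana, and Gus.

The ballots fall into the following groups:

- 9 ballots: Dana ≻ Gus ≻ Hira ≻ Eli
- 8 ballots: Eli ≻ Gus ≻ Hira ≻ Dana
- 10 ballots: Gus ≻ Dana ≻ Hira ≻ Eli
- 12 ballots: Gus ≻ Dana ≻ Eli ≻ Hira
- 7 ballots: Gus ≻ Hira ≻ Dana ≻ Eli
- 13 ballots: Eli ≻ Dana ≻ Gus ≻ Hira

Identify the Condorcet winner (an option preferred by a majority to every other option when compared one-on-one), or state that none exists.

Gus

Head-to-head results (59 voters total):
Hira vs Eli: Eli wins 33–26.
Hira vs Dana: Dana wins 44–15.
Hira vs Gus: Gus wins 59–0.
Eli vs Dana: Dana wins 38–21.
Eli vs Gus: Gus wins 38–21.
Dana vs Gus: Gus wins 37–22.
Gus beats each rival — Hira (59–0), Eli (38–21), Dana (37–22) — so Gus is the Condorcet winner.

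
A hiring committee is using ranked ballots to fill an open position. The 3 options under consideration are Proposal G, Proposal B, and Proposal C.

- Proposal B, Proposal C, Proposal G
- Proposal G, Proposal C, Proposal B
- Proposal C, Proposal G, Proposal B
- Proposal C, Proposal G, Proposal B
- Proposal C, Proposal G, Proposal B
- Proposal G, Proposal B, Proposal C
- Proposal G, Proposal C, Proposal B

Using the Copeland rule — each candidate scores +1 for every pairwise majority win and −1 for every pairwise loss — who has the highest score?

Proposal C

Pairwise results:
  Proposal G vs Proposal B: Proposal G wins 6–1.
  Proposal G vs Proposal C: Proposal C wins 4–3.
  Proposal B vs Proposal C: Proposal C wins 5–2.
Copeland scores (wins − losses):
  Proposal G: 1 − 1 = 0
  Proposal B: 0 − 2 = -2
  Proposal C: 2 − 0 = 2
Proposal C has the best Copeland score.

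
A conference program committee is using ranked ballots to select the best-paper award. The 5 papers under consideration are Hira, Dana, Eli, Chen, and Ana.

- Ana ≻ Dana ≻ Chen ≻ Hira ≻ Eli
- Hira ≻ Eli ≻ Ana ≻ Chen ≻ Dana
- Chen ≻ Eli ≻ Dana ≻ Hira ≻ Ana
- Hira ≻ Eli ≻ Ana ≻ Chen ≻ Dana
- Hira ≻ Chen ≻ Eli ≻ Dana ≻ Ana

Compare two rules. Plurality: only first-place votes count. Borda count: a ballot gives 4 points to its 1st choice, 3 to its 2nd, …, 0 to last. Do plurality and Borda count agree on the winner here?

Plurality first-place counts: Hira 3, Dana 0, Eli 0, Chen 1, Ana 1 → Hira.
Borda totals: Hira 14, Dana 6, Eli 11, Chen 11, Ana 8 → Hira.
The two rules agree on Hira.

Yes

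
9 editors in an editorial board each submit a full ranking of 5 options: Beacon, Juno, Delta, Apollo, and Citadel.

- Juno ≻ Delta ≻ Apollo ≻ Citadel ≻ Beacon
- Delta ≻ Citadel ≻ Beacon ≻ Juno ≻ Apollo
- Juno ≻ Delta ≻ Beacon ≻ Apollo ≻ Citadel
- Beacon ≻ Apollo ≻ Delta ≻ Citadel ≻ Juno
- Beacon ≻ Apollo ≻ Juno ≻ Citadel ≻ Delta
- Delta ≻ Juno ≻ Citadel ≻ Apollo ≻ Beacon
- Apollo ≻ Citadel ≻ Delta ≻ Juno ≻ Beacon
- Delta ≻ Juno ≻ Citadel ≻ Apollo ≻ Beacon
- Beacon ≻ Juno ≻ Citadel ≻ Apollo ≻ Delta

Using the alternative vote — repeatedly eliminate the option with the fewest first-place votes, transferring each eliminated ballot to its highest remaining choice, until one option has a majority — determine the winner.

Delta

Round 1: Beacon 3, Delta 3, Juno 2, Apollo 1, Citadel 0. Citadel has the fewest and is eliminated.
Round 2: Beacon 3, Delta 3, Juno 2, Apollo 1. Apollo has the fewest and is eliminated.
Round 3: Delta 4, Beacon 3, Juno 2. Juno has the fewest and is eliminated.
Round 4: Delta 6, Beacon 3. Delta has a majority.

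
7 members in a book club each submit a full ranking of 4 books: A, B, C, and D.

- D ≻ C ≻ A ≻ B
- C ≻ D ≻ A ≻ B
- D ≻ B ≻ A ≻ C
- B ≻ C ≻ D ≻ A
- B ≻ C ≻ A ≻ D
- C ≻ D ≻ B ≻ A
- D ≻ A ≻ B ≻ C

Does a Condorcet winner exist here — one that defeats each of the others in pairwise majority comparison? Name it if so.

None — there is no Condorcet winner

Head-to-head results (7 voters total):
A vs B: B wins 4–3.
A vs C: C wins 5–2.
A vs D: D wins 6–1.
B vs C: B wins 4–3.
B vs D: D wins 5–2.
C vs D: C wins 4–3.
No candidate beats all others: B beats C beats D beats B, a majority cycle.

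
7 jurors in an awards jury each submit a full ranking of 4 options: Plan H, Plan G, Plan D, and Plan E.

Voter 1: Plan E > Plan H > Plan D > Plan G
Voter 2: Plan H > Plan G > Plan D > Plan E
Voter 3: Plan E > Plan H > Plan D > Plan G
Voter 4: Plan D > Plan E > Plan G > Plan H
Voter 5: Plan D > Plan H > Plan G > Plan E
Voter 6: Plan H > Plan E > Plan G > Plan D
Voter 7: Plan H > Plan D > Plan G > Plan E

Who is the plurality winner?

First-place vote totals:
  Plan H: 3
  Plan G: 0
  Plan D: 2
  Plan E: 2
Plan H has the most first-place votes.

Plan H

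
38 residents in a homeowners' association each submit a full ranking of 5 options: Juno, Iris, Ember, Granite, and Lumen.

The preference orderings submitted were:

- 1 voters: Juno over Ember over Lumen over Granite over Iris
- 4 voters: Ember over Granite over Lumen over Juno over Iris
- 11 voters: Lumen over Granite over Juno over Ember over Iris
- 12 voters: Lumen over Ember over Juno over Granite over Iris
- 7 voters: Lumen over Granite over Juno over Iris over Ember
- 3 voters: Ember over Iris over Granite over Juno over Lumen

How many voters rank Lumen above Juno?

34

Ballots ranking Lumen above Juno: 4+11+12+7 = 34.
Ballots ranking Juno above Lumen: 1+3 = 4.
So 34 of 38 voters prefer Lumen to Juno.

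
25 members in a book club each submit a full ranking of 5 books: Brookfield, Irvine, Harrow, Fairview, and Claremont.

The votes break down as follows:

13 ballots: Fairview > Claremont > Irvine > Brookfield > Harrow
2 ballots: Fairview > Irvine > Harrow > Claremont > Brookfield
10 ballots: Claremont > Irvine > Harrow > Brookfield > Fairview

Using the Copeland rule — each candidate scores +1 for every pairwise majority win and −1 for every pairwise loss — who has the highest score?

Fairview

Pairwise results:
  Brookfield vs Irvine: Irvine wins 25–0.
  Brookfield vs Harrow: Brookfield wins 13–12.
  Brookfield vs Fairview: Fairview wins 15–10.
  Brookfield vs Claremont: Claremont wins 25–0.
  Irvine vs Harrow: Irvine wins 25–0.
  Irvine vs Fairview: Fairview wins 15–10.
  Irvine vs Claremont: Claremont wins 23–2.
  Harrow vs Fairview: Fairview wins 15–10.
  Harrow vs Claremont: Claremont wins 23–2.
  Fairview vs Claremont: Fairview wins 15–10.
Copeland scores (wins − losses):
  Brookfield: 1 − 3 = -2
  Irvine: 2 − 2 = 0
  Harrow: 0 − 4 = -4
  Fairview: 4 − 0 = 4
  Claremont: 3 − 1 = 2
Fairview has the best Copeland score.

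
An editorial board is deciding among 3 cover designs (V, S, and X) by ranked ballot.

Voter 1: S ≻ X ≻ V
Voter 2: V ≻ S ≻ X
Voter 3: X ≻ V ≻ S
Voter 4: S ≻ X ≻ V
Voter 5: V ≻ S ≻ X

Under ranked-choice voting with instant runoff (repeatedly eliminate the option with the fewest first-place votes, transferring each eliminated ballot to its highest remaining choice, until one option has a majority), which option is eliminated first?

X

Round 1: V 2, S 2, X 1. X has the fewest and is eliminated.
Round 2: V 3, S 2. V has a majority.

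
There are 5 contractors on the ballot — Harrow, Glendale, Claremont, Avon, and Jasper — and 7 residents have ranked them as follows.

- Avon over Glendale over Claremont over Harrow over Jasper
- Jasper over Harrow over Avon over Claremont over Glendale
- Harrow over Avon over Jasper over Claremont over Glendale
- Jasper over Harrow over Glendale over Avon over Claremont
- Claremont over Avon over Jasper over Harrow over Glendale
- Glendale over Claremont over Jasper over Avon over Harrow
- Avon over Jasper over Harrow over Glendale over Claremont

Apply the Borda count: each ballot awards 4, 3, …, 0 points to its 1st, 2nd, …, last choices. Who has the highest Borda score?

Avon

Borda scores:
  Harrow: 1 + 3 + 4 + 3 + 1 + 0 + 2 = 14
  Glendale: 3 + 0 + 0 + 2 + 0 + 4 + 1 = 10
  Claremont: 2 + 1 + 1 + 0 + 4 + 3 + 0 = 11
  Avon: 4 + 2 + 3 + 1 + 3 + 1 + 4 = 18
  Jasper: 0 + 4 + 2 + 4 + 2 + 2 + 3 = 17
Avon has the highest total.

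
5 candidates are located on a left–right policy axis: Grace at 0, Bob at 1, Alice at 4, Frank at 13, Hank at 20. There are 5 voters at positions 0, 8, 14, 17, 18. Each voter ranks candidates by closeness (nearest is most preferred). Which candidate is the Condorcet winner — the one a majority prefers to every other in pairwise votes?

Frank

With single-peaked preferences on a line, the Condorcet winner is the candidate closest to the median voter.
The median voter (position 14) is closest to Frank at 13.
Check: Frank vs Alice — voters closer to Frank: 3 of 5.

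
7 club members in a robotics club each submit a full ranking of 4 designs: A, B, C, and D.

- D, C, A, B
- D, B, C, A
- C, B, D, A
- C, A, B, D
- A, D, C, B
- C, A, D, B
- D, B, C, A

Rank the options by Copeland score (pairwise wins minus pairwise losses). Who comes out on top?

Pairwise results:
  A vs B: A wins 4–3.
  A vs C: C wins 6–1.
  A vs D: D wins 4–3.
  B vs C: C wins 5–2.
  B vs D: D wins 5–2.
  C vs D: D wins 4–3.
Copeland scores (wins − losses):
  A: 1 − 2 = -1
  B: 0 − 3 = -3
  C: 2 − 1 = 1
  D: 3 − 0 = 3
D has the best Copeland score.

D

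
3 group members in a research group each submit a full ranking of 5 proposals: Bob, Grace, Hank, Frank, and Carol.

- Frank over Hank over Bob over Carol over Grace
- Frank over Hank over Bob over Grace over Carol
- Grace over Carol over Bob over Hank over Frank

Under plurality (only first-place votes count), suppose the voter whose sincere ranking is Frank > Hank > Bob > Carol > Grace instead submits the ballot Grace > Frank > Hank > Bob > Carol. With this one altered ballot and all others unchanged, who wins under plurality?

First-place totals with the altered ballot: Bob 0, Grace 2, Hank 0, Frank 1, Carol 0.
The switch changes the winner from Frank to Grace.

Grace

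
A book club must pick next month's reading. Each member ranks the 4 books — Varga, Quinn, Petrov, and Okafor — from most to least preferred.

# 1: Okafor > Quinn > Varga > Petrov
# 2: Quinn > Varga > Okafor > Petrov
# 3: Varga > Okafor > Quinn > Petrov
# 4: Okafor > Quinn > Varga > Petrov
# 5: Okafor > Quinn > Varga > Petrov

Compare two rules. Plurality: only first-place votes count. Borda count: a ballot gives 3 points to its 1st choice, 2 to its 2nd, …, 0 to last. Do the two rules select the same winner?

Yes

Plurality first-place counts: Varga 1, Quinn 1, Petrov 0, Okafor 3 → Okafor.
Borda totals: Varga 8, Quinn 10, Petrov 0, Okafor 12 → Okafor.
The two rules agree on Okafor.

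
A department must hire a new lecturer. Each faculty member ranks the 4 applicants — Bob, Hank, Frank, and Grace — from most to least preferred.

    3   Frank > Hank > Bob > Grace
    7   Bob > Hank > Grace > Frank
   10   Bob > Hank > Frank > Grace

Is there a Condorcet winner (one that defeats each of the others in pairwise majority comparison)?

Yes

Head-to-head results (20 voters total):
Bob vs Hank: Bob wins 17–3.
Bob vs Frank: Bob wins 17–3.
Bob vs Grace: Bob wins 20–0.
Hank vs Frank: Hank wins 17–3.
Hank vs Grace: Hank wins 20–0.
Frank vs Grace: Frank wins 13–7.
Bob beats each rival — Hank (17–3), Frank (17–3), Grace (20–0) — so Bob is the Condorcet winner.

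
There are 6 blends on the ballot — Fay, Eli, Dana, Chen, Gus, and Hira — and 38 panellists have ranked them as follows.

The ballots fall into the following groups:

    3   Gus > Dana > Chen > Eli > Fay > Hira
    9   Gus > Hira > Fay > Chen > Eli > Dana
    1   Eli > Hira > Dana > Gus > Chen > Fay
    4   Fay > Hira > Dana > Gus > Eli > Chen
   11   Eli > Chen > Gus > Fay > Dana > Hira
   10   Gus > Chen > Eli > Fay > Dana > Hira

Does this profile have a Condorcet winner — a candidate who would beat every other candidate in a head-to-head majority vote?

Head-to-head results (38 voters total):
Fay vs Eli: Eli wins 25–13.
Fay vs Dana: Fay wins 34–4.
Fay vs Chen: Chen wins 25–13.
Fay vs Gus: Gus wins 34–4.
Fay vs Hira: Fay wins 28–10.
Eli vs Dana: Eli wins 31–7.
Eli vs Chen: Chen wins 22–16.
Eli vs Gus: Gus wins 26–12.
Eli vs Hira: Eli wins 25–13.
Dana vs Chen: Chen wins 30–8.
Dana vs Gus: Gus wins 33–5.
Dana vs Hira: Dana wins 24–14.
Chen vs Gus: Gus wins 27–11.
Chen vs Hira: Chen wins 24–14.
Gus vs Hira: Gus wins 33–5.
Gus beats each rival — Fay (34–4), Eli (26–12), Dana (33–5), Chen (27–11), Hira (33–5) — so Gus is the Condorcet winner.

Yes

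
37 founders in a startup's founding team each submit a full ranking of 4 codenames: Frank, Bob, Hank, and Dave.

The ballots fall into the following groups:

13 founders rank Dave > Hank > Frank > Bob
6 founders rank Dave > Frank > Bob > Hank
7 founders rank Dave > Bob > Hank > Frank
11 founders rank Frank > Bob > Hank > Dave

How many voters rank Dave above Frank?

26

Ballots ranking Dave above Frank: 13+6+7 = 26.
Ballots ranking Frank above Dave: 11.
So 26 of 37 voters prefer Dave to Frank.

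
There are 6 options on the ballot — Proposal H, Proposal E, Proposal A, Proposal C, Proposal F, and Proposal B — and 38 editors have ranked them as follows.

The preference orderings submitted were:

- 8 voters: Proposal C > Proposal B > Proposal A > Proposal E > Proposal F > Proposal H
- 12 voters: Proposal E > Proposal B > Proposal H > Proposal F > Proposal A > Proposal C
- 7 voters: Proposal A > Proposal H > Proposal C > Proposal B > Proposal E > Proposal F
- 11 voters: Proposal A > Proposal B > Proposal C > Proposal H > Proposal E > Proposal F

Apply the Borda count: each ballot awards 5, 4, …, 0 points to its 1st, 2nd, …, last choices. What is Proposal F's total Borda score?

32

Borda scores:
  Proposal H: 8·0 + 12·3 + 7·4 + 11·2 = 86
  Proposal E: 8·2 + 12·5 + 7·1 + 11·1 = 94
  Proposal A: 8·3 + 12·1 + 7·5 + 11·5 = 126
  Proposal C: 8·5 + 12·0 + 7·3 + 11·3 = 94
  Proposal F: 8·1 + 12·2 + 7·0 + 11·0 = 32
  Proposal B: 8·4 + 12·4 + 7·2 + 11·4 = 138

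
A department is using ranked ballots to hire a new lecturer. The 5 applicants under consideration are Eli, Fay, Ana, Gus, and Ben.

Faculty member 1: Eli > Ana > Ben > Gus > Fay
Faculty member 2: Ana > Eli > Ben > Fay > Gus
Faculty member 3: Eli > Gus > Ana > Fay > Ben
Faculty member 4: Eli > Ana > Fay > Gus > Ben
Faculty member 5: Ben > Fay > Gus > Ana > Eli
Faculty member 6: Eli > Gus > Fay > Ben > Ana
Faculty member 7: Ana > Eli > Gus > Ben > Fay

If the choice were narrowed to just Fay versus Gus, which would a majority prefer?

Ballots ranking Fay above Gus: 3.
Ballots ranking Gus above Fay: 4.
Gus wins the head-to-head, 4–3.

Gus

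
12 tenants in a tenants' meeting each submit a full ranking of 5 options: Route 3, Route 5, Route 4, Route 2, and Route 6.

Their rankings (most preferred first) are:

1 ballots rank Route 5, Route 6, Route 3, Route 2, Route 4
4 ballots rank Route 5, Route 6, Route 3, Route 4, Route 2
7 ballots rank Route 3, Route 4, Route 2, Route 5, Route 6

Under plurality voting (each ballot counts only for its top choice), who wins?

Route 3

First-place vote totals:
  Route 3: 7
  Route 5: 5
  Route 4: 0
  Route 2: 0
  Route 6: 0
Route 3 has the most first-place votes.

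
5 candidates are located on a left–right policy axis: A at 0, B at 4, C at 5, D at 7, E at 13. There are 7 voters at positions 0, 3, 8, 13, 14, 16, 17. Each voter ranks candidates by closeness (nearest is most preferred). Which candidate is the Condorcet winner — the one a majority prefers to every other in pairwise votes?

With single-peaked preferences on a line, the Condorcet winner is the candidate closest to the median voter.
The median voter (position 13) is closest to E at 13.
Check: E vs B — voters closer to E: 4 of 7.

E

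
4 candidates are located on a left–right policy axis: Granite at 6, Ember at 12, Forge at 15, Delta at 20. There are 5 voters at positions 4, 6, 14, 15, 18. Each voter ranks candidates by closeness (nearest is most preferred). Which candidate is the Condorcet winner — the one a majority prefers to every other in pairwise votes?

With single-peaked preferences on a line, the Condorcet winner is the candidate closest to the median voter.
The median voter (position 14) is closest to Forge at 15.
Check: Forge vs Granite — voters closer to Forge: 3 of 5.

Forge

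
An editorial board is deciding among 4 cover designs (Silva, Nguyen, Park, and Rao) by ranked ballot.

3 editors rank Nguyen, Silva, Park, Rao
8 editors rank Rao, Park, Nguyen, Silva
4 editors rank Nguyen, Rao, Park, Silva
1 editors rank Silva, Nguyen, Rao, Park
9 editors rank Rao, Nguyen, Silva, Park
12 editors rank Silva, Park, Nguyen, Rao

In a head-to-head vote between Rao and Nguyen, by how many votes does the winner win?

Ballots ranking Rao above Nguyen: 8+9 = 17.
Ballots ranking Nguyen above Rao: 3+4+1+12 = 20.
Nguyen wins 20–17, a margin of 3.

3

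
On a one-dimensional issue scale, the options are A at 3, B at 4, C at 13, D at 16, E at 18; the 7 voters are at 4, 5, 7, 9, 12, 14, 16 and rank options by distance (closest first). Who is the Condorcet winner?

C

With single-peaked preferences on a line, the Condorcet winner is the candidate closest to the median voter.
The median voter (position 9) is closest to C at 13.
Check: C vs D — voters closer to C: 6 of 7.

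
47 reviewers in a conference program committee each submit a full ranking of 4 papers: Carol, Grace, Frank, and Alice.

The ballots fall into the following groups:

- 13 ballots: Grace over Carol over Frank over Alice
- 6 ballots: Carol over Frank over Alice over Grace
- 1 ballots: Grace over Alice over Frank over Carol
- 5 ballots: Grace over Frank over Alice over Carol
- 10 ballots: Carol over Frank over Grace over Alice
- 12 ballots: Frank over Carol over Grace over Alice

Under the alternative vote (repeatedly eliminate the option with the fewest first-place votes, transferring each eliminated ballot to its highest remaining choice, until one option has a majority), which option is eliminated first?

Round 1: Grace 19, Carol 16, Frank 12, Alice 0. Alice has the fewest and is eliminated.
Round 2: Grace 19, Carol 16, Frank 12. Frank has the fewest and is eliminated.
Round 3: Carol 28, Grace 19. Carol has a majority.

Alice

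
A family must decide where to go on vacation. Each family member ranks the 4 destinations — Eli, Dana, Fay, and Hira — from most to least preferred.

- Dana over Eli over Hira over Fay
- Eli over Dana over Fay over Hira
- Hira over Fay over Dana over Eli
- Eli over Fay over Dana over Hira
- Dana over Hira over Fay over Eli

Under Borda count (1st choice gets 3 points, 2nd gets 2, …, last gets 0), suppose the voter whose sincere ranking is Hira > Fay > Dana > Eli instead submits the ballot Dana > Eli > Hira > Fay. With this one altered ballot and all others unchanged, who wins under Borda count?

Dana

Borda totals with the altered ballot: Eli 10, Dana 12, Fay 4, Hira 4.
The winner is unchanged: still Dana.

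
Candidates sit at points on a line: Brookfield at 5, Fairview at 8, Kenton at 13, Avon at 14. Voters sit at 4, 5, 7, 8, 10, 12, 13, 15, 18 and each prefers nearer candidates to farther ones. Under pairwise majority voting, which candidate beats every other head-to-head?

Fairview

With single-peaked preferences on a line, the Condorcet winner is the candidate closest to the median voter.
The median voter (position 10) is closest to Fairview at 8.
Check: Fairview vs Avon — voters closer to Fairview: 5 of 9.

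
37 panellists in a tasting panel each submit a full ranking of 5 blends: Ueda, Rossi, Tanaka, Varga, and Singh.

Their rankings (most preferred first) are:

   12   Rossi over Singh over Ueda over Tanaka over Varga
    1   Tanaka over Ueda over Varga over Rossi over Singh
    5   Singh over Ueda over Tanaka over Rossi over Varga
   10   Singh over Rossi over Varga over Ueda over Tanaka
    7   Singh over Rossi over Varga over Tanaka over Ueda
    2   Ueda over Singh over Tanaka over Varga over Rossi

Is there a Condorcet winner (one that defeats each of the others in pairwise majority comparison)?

Head-to-head results (37 voters total):
Ueda vs Rossi: Rossi wins 29–8.
Ueda vs Tanaka: Ueda wins 29–8.
Ueda vs Varga: Ueda wins 20–17.
Ueda vs Singh: Singh wins 34–3.
Rossi vs Tanaka: Rossi wins 29–8.
Rossi vs Varga: Rossi wins 34–3.
Rossi vs Singh: Singh wins 24–13.
Tanaka vs Varga: Tanaka wins 20–17.
Tanaka vs Singh: Singh wins 36–1.
Varga vs Singh: Singh wins 36–1.
Singh beats each rival — Ueda (34–3), Rossi (24–13), Tanaka (36–1), Varga (36–1) — so Singh is the Condorcet winner.

Yes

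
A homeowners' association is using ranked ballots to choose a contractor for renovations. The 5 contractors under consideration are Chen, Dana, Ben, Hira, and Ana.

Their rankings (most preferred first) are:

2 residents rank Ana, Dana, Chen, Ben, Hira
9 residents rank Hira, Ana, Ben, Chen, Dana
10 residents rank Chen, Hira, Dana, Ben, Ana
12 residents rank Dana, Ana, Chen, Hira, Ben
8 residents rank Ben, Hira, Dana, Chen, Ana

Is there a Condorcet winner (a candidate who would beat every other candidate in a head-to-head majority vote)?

No

Head-to-head results (41 voters total):
Chen vs Dana: Dana wins 22–19.
Chen vs Ben: Chen wins 24–17.
Chen vs Hira: Chen wins 24–17.
Chen vs Ana: Ana wins 23–18.
Dana vs Ben: Dana wins 24–17.
Dana vs Hira: Hira wins 27–14.
Dana vs Ana: Dana wins 30–11.
Ben vs Hira: Hira wins 31–10.
Ben vs Ana: Ana wins 23–18.
Hira vs Ana: Hira wins 27–14.
No candidate beats all others: Chen beats Hira beats Dana beats Chen, a majority cycle.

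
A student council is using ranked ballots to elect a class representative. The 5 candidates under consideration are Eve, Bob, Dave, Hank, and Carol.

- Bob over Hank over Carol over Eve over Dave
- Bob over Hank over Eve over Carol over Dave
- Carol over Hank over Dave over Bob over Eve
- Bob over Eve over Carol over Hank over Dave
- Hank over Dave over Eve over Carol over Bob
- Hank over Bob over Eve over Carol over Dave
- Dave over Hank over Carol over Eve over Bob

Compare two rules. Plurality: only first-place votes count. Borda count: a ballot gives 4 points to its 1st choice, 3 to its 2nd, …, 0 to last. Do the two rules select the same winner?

No

Plurality first-place counts: Eve 0, Bob 3, Dave 1, Hank 2, Carol 1 → Bob.
Borda totals: Eve 11, Bob 16, Dave 9, Hank 21, Carol 13 → Hank.
The two rules disagree: plurality picks Bob, Borda picks Hank.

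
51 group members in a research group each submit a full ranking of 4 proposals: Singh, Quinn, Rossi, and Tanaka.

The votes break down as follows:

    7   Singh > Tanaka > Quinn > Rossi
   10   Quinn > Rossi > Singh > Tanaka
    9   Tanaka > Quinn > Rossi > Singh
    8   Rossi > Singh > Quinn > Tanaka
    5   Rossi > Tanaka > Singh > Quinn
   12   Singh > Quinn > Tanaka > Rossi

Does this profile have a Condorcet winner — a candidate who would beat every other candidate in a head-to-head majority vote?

Head-to-head results (51 voters total):
Singh vs Quinn: Singh wins 32–19.
Singh vs Rossi: Rossi wins 32–19.
Singh vs Tanaka: Singh wins 37–14.
Quinn vs Rossi: Quinn wins 38–13.
Quinn vs Tanaka: Quinn wins 30–21.
Rossi vs Tanaka: Tanaka wins 28–23.
No candidate beats all others: Singh beats Quinn beats Rossi beats Singh, a majority cycle.

No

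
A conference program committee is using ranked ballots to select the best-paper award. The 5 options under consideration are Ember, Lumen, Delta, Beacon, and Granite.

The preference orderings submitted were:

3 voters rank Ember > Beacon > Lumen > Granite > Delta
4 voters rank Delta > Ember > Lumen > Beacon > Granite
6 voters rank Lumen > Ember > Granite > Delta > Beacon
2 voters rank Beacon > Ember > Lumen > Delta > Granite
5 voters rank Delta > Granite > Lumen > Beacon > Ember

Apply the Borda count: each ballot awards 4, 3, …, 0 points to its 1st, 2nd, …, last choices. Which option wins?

Borda scores:
  Ember: 3·4 + 4·3 + 6·3 + 2·3 + 5·0 = 48
  Lumen: 3·2 + 4·2 + 6·4 + 2·2 + 5·2 = 52
  Delta: 3·0 + 4·4 + 6·1 + 2·1 + 5·4 = 44
  Beacon: 3·3 + 4·1 + 6·0 + 2·4 + 5·1 = 26
  Granite: 3·1 + 4·0 + 6·2 + 2·0 + 5·3 = 30
Lumen has the highest total.

Lumen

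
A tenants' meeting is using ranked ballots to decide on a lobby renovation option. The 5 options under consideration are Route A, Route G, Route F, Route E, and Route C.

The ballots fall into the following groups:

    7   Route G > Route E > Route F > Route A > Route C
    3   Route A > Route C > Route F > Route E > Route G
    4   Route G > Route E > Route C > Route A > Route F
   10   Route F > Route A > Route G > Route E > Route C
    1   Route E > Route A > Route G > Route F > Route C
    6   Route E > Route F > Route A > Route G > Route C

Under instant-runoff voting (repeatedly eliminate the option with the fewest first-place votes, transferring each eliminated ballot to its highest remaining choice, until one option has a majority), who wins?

Route F

Round 1: Route G 11, Route F 10, Route E 7, Route A 3, Route C 0. Route C has the fewest and is eliminated.
Round 2: Route G 11, Route F 10, Route E 7, Route A 3. Route A has the fewest and is eliminated.
Round 3: Route F 13, Route G 11, Route E 7. Route E has the fewest and is eliminated.
Round 4: Route F 19, Route G 12. Route F has a majority.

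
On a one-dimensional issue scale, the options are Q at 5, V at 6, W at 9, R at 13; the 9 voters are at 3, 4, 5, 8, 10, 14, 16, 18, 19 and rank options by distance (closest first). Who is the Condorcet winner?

W

With single-peaked preferences on a line, the Condorcet winner is the candidate closest to the median voter.
The median voter (position 10) is closest to W at 9.
Check: W vs Q — voters closer to W: 6 of 9.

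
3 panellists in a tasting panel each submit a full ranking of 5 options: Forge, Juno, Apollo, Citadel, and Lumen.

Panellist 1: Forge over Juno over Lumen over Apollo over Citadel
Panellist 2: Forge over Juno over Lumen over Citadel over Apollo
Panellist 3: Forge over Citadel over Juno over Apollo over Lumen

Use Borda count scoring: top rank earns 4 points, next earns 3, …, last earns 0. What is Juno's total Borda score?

Borda scores:
  Forge: 4 + 4 + 4 = 12
  Juno: 3 + 3 + 2 = 8
  Apollo: 1 + 0 + 1 = 2
  Citadel: 0 + 1 + 3 = 4
  Lumen: 2 + 2 + 0 = 4

8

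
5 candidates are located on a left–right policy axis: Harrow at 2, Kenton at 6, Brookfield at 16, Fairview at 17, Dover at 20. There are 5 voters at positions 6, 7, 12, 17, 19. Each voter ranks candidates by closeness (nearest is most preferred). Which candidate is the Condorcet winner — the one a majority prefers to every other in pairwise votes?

With single-peaked preferences on a line, the Condorcet winner is the candidate closest to the median voter.
The median voter (position 12) is closest to Brookfield at 16.
Check: Brookfield vs Kenton — voters closer to Brookfield: 3 of 5.

Brookfield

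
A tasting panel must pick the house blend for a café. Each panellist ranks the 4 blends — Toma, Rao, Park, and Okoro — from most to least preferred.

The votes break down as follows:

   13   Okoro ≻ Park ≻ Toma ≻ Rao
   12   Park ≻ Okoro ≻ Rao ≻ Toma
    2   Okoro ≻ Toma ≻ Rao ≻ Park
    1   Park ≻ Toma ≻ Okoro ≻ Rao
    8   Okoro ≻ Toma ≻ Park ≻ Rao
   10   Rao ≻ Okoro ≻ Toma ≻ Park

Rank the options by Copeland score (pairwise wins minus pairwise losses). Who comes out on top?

Pairwise results:
  Toma vs Rao: Toma wins 24–22.
  Toma vs Park: Park wins 26–20.
  Toma vs Okoro: Okoro wins 45–1.
  Rao vs Park: Park wins 34–12.
  Rao vs Okoro: Okoro wins 36–10.
  Park vs Okoro: Okoro wins 33–13.
Copeland scores (wins − losses):
  Toma: 1 − 2 = -1
  Rao: 0 − 3 = -3
  Park: 2 − 1 = 1
  Okoro: 3 − 0 = 3
Okoro has the best Copeland score.

Okoro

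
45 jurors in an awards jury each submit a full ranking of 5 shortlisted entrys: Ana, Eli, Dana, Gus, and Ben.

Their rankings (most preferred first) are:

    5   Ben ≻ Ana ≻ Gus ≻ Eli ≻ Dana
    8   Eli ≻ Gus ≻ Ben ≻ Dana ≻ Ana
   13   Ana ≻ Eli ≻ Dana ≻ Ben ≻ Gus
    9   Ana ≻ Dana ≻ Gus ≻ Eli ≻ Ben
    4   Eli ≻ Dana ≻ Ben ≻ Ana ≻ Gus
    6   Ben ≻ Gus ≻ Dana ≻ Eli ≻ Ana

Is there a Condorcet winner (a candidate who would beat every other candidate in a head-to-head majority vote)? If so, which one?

Head-to-head results (45 voters total):
Ana vs Eli: Ana wins 27–18.
Ana vs Dana: Ana wins 27–18.
Ana vs Gus: Ana wins 31–14.
Ana vs Ben: Ben wins 23–22.
Eli vs Dana: Eli wins 30–15.
Eli vs Gus: Eli wins 25–20.
Eli vs Ben: Eli wins 34–11.
Dana vs Gus: Dana wins 26–19.
Dana vs Ben: Dana wins 26–19.
Gus vs Ben: Ben wins 28–17.
No candidate beats all others: Ana beats Eli beats Ben beats Ana, a majority cycle.

No Condorcet winner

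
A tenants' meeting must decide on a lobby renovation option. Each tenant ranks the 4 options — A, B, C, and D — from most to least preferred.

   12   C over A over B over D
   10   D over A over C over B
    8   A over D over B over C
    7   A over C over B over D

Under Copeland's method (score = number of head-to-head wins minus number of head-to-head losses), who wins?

Pairwise results:
  A vs B: A wins 37–0.
  A vs C: A wins 25–12.
  A vs D: A wins 27–10.
  B vs C: C wins 29–8.
  B vs D: B wins 19–18.
  C vs D: C wins 19–18.
Copeland scores (wins − losses):
  A: 3 − 0 = 3
  B: 1 − 2 = -1
  C: 2 − 1 = 1
  D: 0 − 3 = -3
A has the best Copeland score.

A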